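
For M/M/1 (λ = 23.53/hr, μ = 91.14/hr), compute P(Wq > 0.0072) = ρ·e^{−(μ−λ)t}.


ρ = 23.53/91.14 = 0.2582
P(Wq > t) = ρ·e^{−(μ−λ)t} = 0.2582·e^{−0.4868}
= 0.2582·0.614595 = 0.158673

Final: 0.158673


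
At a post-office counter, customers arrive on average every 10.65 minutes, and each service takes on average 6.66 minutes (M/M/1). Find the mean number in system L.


λ = 60/10.65 = 5.6338 /hr
μ = 60/6.66 = 9.0090 /hr
ρ = λ/μ = 5.6338/9.0090 = 0.6254
L = ρ/(1−ρ) = 0.6254/0.3746 = 1.6692

Final: 1.6692


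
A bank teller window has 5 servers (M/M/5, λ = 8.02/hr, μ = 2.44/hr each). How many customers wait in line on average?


a = λ/μ = 3.2869; ρ = a/5 = 0.6574
P₀ = 0.033556
Lq = P₀·a^c·ρ / (c!·(1−ρ)²) = 0.033556·383.63896·0.6574/(120·0.11739)
= 0.60074

Final: 0.60074


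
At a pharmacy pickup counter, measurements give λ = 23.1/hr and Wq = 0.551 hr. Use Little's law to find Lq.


Lq = λWq = 23.1·0.551 = 12.7281

Final: 12.7281


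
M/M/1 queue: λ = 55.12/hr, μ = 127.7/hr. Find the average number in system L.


ρ = λ/μ = 55.12/127.7 = 0.4316
L = ρ/(1−ρ) = 0.4316/(1 − 0.4316) = 0.4316/0.5684 = 0.7594

Final: 0.7594


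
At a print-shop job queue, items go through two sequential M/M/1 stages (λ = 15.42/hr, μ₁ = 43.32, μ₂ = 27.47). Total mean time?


Each node sees arrival rate λ = 15.42/hr (tandem ⇒ throughput preserved).
W₁ = 1/(μ₁−λ) = 1/(43.32−15.42) = 0.03584 hr
W₂ = 1/(μ₂−λ) = 1/(27.47−15.42) = 0.08299 hr
W_total = W₁ + W₂ = 0.03584 + 0.08299 = 0.11883 hr

Final: 0.11883 hr


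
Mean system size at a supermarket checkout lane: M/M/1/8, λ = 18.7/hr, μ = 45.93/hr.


ρ = 18.7/45.93 = 0.4071
L = ρ[1 − (K+1)ρ^K + Kρ^(K+1)] / [(1−ρ)(1−ρ^(K+1))]
Numerator: 0.4071·(1 − 9·0.0007550 + 8·0.0003074) = 0.405376
Denominator: (0.5929)·(0.999693) = 0.592676
L = 0.405376/0.592676 = 0.6840

Final: 0.6840


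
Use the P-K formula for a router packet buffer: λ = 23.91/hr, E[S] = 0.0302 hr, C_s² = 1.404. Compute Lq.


ρ = λ·E[S] = 23.91·0.0302 = 0.7221
Lq = ρ²(1+C_s²)/(2(1−ρ)) = 0.5214·(1+1.404)/(2·0.2779)
= 0.5214·2.4040/0.5558 = 2.25507

Final: 2.25507


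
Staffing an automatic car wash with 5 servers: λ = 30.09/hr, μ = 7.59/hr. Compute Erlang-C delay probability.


a = λ/μ = 3.9644; ρ = a/5 = 0.7929
P₀ = 0.013717 (from M/M/c formula)
C(c,a) = [a^c/(c!(1−ρ))]·P₀ = [979.26912/(120·0.2071)]·0.013717
= 39.40125·0.013717 = 0.540477

Final: 0.540477


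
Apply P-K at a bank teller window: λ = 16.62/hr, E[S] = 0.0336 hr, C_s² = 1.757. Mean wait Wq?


ρ = λ·E[S] = 16.62·0.0336 = 0.5584
E[S²] = E[S]²(1+C_s²) = 0.0336²·(1+1.757) = 0.003113
Wq = λ·E[S²]/(2(1−ρ)) = 16.62·0.003113/(2·0.4416) = 0.05858 hr

Final: 0.05858 hr


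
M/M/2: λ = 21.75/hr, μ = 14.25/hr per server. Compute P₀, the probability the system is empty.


a = λ/μ = 21.75/14.25 = 1.5263; ρ = a/c = 0.7632
Σ_{k=0}^{1} a^k/k! (terms k=0..1) = 1.00000 + 1.52632 = 2.52632
Tail: a^2/(2!(1−ρ)) = 2.32964/(2·0.2368) = 4.91813
P₀ = 1/(2.52632 + 4.91813) = 1/7.44444 = 0.134328

Final: 0.134328


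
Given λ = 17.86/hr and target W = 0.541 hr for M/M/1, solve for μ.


W = 1/(μ−λ) ⇒ μ − λ = 1/W = 1/0.541 = 1.8484
μ = λ + 1/W = 17.86 + 1.8484 = 19.7084 per hr

Final: 19.7084 /hr


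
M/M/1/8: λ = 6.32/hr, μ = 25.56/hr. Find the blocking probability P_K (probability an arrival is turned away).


ρ = λ/μ = 6.32/25.56 = 0.2473
P_K = (1−ρ)ρ^K/(1−ρ^(K+1)) = (0.7527·0.00001397)/(1 − 0.000003455)
= 0.00001052/0.999997 = 0.00001052

Final: 0.00001052


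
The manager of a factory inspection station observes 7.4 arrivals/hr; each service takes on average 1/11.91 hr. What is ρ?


ρ = λ/μ = 7.4/11.91 = 0.6213

Final: 0.6213


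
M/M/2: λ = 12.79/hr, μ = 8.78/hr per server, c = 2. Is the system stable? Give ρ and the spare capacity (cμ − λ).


Total capacity cμ = 2·8.78 = 17.56/hr
ρ = λ/(cμ) = 12.79/17.56 = 0.7284
Stable ⇔ ρ < 1: YES
Spare capacity = cμ − λ = 17.56 − 12.79 = 4.77/hr

Final: ρ = 0.7284; stable; margin = 4.77/hr


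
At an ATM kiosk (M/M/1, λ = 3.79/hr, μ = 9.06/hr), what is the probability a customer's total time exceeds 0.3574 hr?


W ~ Exponential(μ−λ) for M/M/1.
μ − λ = 9.06 − 3.79 = 5.2700
P(W > t) = e^{−(μ−λ)t} = e^{−1.8835} = 0.152057

Final: 0.152057


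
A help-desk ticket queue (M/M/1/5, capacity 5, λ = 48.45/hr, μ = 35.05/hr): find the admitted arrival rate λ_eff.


ρ = 1.3823; P_K = (1−ρ)ρ^5/(1−ρ^6) = 0.322851
λ_eff = λ(1 − P_K) = 48.45·(1 − 0.322851) = 48.45·0.677149 = 32.8079 /hr

Final: 32.8079 /hr


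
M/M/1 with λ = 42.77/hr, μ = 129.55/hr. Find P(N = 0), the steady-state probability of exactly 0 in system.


ρ = 42.77/129.55 = 0.3301
P_n = (1−ρ)·ρ^n = (1 − 0.3301)·0.3301^0 = 0.6699·1.000000 = 0.669857

Final: 0.669857


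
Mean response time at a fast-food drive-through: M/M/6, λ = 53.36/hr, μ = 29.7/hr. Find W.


a = 1.7966; ρ = 0.2994; P₀ = 0.165729
Lq = P₀·a^c·ρ/(c!(1−ρ)²) = 0.004723
Wq = Lq/λ = 0.004723/53.36 = 0.00008852 hr
W = Wq + 1/μ = 0.00008852 + 0.03367 = 0.03376 hr

Final: 0.03376 hr


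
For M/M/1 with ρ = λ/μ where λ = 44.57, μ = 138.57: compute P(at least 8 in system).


ρ = 44.57/138.57 = 0.3216
P(N ≥ n) = ρ^n = 0.3216^8 = 0.0001145

Final: 0.0001145


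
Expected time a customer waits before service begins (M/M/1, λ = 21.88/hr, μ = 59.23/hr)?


ρ = 21.88/59.23 = 0.3694
Wq = ρ/(μ−λ) = 0.3694/(59.23 − 21.88) = 0.3694/37.35 = 0.009890 hr

Final: 0.009890 hr


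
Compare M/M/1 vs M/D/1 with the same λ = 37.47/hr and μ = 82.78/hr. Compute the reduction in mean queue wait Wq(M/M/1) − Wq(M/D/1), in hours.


ρ = 37.47/82.78 = 0.4526
Wq(M/M/1) = ρ/(μ−λ) = 0.4526/45.31 = 0.009990 hr
Wq(M/D/1) = ρ/(2(μ−λ)) = 0.004995 hr
Savings = 0.009990 − 0.004995 = 0.004995 hr

Final: 0.004995 hr


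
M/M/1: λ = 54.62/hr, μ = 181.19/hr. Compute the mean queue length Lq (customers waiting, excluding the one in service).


ρ = 54.62/181.19 = 0.3015
Lq = ρ²/(1−ρ) = 0.09087/0.6985 = 0.1301

Final: 0.1301


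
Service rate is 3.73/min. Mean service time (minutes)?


Mean service time = 1/μ = 1/3.73 minute = 0.26810 minute
In minutes: 0.26810 × 1 = 0.2681 min

Final: 0.2681 min


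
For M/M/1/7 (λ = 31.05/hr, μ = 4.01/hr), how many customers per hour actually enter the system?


ρ = 7.7431; P_K = (1−ρ)ρ^7/(1−ρ^8) = 0.870854
λ_eff = λ(1 − P_K) = 31.05·(1 − 0.870854) = 31.05·0.129146 = 4.0100 /hr

Final: 4.0100 /hr


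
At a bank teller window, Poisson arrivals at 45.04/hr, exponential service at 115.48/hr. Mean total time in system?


W = 1/(μ−λ) = 1/(115.48 − 45.04) = 1/70.44 = 0.01420 hr

Final: 0.01420 hr


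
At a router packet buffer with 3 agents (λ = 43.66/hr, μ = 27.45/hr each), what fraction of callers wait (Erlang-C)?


a = λ/μ = 1.5905; ρ = a/3 = 0.5302
P₀ = 0.189294 (from M/M/c formula)
C(c,a) = [a^c/(c!(1−ρ))]·P₀ = [4.02369/(6·0.4698)]·0.189294
= 1.42737·0.189294 = 0.270193

Final: 0.270193


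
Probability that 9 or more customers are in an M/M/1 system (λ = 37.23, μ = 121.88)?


ρ = 37.23/121.88 = 0.3055
P(N ≥ n) = ρ^n = 0.3055^9 = 0.00002316

Final: 0.00002316


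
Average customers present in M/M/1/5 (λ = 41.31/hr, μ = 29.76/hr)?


ρ = 41.31/29.76 = 1.3881
L = ρ[1 − (K+1)ρ^K + Kρ^(K+1)] / [(1−ρ)(1−ρ^(K+1))]
Numerator: 1.3881·(1 − 6·5.153608 + 5·7.153748) = 8.116377
Denominator: (-0.3881)·(-6.153748) = 2.388299
L = 8.116377/2.388299 = 3.3984

Final: 3.3984


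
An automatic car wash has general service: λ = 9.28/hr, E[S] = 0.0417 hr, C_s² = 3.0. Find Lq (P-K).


ρ = λ·E[S] = 9.28·0.0417 = 0.3870
Lq = ρ²(1+C_s²)/(2(1−ρ)) = 0.1498·(1+3.0)/(2·0.6130)
= 0.1498·4.0000/1.2260 = 0.48856

Final: 0.48856


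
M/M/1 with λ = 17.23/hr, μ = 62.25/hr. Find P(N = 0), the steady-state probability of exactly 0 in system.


ρ = 17.23/62.25 = 0.2768
P_n = (1−ρ)·ρ^n = (1 − 0.2768)·0.2768^0 = 0.7232·1.000000 = 0.723213

Final: 0.723213


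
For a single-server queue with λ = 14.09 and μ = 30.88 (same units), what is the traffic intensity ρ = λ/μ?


ρ = λ/μ = 14.09/30.88 = 0.4563

Final: 0.4563


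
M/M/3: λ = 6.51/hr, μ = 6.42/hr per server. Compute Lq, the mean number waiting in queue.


a = λ/μ = 1.0140; ρ = a/3 = 0.3380
P₀ = 0.358341
Lq = P₀·a^c·ρ / (c!·(1−ρ)²) = 0.358341·1.04265·0.3380/(6·0.43824)
= 0.04803

Final: 0.04803


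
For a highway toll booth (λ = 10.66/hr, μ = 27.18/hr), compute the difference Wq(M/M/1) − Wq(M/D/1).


ρ = 10.66/27.18 = 0.3922
Wq(M/M/1) = ρ/(μ−λ) = 0.3922/16.52 = 0.02374 hr
Wq(M/D/1) = ρ/(2(μ−λ)) = 0.01187 hr
Savings = 0.02374 − 0.01187 = 0.01187 hr

Final: 0.01187 hr


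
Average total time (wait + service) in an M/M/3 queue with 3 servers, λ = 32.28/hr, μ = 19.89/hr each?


a = 1.6229; ρ = 0.5410; P₀ = 0.182085
Lq = P₀·a^c·ρ/(c!(1−ρ)²) = 0.33306
Wq = Lq/λ = 0.33306/32.28 = 0.01032 hr
W = Wq + 1/μ = 0.01032 + 0.05028 = 0.06059 hr

Final: 0.06059 hr


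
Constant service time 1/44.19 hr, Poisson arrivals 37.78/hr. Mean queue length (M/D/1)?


ρ = 37.78/44.19 = 0.8549
M/D/1: Lq = ρ²/(2(1−ρ)) = 0.7309/(2·0.1451) = 2.51949

Final: 2.51949


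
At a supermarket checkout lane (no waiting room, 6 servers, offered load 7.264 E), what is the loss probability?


B(c,a) = (a^c/c!) / Σ_{k=0}^{c} a^k/k!
a^6/6! = 204.043384
Σ terms (k=0..6): 1.00000 + 7.26400 + 26.38285 + 63.88167 + 116.00911 + 168.53804 + 204.04338 = 587.119049
B = 204.043384/587.119049 = 0.347533

Final: 0.347533


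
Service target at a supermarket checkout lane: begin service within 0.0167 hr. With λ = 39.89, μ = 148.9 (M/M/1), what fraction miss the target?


ρ = 39.89/148.9 = 0.2679
P(Wq > t) = ρ·e^{−(μ−λ)t} = 0.2679·e^{−1.8205}
= 0.2679·0.161950 = 0.043386

Final: 0.043386


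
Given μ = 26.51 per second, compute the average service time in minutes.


Mean service time = 1/μ = 1/26.51 second = 0.03772 second
In minutes: 0.03772 × 0.0166667 = 0.0006287 min

Final: 0.0006287 min


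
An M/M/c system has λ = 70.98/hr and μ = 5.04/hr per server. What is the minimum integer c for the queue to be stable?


Stability requires cμ > λ ⇔ c > λ/μ.
λ/μ = 70.98/5.04 = 14.0833
Minimum integer c = ⌊14.0833⌋ + 1 = 15
Check: 15·5.04 = 75.60 > 70.98, while 14·5.04 = 70.56 ≤ 70.98

Final: 15 servers


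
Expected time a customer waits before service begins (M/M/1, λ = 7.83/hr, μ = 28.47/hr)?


ρ = 7.83/28.47 = 0.2750
Wq = ρ/(μ−λ) = 0.2750/(28.47 − 7.83) = 0.2750/20.64 = 0.01332 hr

Final: 0.01332 hr


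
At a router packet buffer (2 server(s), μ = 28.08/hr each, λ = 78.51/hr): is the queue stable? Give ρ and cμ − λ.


Total capacity cμ = 2·28.08 = 56.16/hr
ρ = λ/(cμ) = 78.51/56.16 = 1.3980
Stable ⇔ ρ < 1: NO
Spare capacity = cμ − λ = 56.16 − 78.51 = -22.35/hr

Final: ρ = 1.3980; unstable; margin = -22.35/hr


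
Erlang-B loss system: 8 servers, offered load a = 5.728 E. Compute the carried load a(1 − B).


B(8,5.728) = 0.106991 (Erlang-B)
Carried load = a(1 − B) = 5.728·(1 − 0.106991) = 5.728·0.893009 = 5.1152 E

Final: 5.1152 Erlangs


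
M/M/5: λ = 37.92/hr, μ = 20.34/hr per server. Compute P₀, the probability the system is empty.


a = λ/μ = 37.92/20.34 = 1.8643; ρ = a/c = 0.3729
Σ_{k=0}^{4} a^k/k! (terms k=0..4) = 1.00000 + 1.86431 + 1.73782 + 1.07994 + 0.50334 = 6.18541
Tail: a^5/(5!(1−ρ)) = 22.52096/(120·0.6271) = 0.29926
P₀ = 1/(6.18541 + 0.29926) = 1/6.48466 = 0.154210

Final: 0.154210


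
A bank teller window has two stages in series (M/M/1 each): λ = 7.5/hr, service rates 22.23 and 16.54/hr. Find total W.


Each node sees arrival rate λ = 7.5/hr (tandem ⇒ throughput preserved).
W₁ = 1/(μ₁−λ) = 1/(22.23−7.5) = 0.06789 hr
W₂ = 1/(μ₂−λ) = 1/(16.54−7.5) = 0.11062 hr
W_total = W₁ + W₂ = 0.06789 + 0.11062 = 0.17851 hr

Final: 0.17851 hr


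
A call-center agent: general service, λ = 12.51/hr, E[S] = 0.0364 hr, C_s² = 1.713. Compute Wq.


ρ = λ·E[S] = 12.51·0.0364 = 0.4554
E[S²] = E[S]²(1+C_s²) = 0.0364²·(1+1.713) = 0.003595
Wq = λ·E[S²]/(2(1−ρ)) = 12.51·0.003595/(2·0.5446) = 0.04128 hr

Final: 0.04128 hr


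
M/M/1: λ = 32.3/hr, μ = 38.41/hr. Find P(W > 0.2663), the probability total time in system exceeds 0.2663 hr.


W ~ Exponential(μ−λ) for M/M/1.
μ − λ = 38.41 − 32.3 = 6.1100
P(W > t) = e^{−(μ−λ)t} = e^{−1.6271} = 0.196500

Final: 0.196500


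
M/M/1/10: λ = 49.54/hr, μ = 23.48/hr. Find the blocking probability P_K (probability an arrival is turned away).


ρ = λ/μ = 49.54/23.48 = 2.1099
P_K = (1−ρ)ρ^K/(1−ρ^(K+1)) = (-1.1099·1748.151619)/(1 − 3688.391448)
= -1940.239829/-3687.391448 = 0.526182

Final: 0.526182


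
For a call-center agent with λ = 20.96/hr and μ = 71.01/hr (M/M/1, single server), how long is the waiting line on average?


ρ = 20.96/71.01 = 0.2952
Lq = ρ²/(1−ρ) = 0.08713/0.7048 = 0.1236

Final: 0.1236


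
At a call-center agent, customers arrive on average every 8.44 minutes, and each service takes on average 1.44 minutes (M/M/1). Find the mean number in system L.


λ = 60/8.44 = 7.1090 /hr
μ = 60/1.44 = 41.6667 /hr
ρ = λ/μ = 7.1090/41.6667 = 0.1706
L = ρ/(1−ρ) = 0.1706/0.8294 = 0.2057

Final: 0.2057


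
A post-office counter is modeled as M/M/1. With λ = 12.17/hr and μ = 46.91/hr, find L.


ρ = λ/μ = 12.17/46.91 = 0.2594
L = ρ/(1−ρ) = 0.2594/(1 − 0.2594) = 0.2594/0.7406 = 0.3503

Final: 0.3503


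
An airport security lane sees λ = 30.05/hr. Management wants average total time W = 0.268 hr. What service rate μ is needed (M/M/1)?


W = 1/(μ−λ) ⇒ μ − λ = 1/W = 1/0.268 = 3.7313
μ = λ + 1/W = 30.05 + 3.7313 = 33.7813 per hr

Final: 33.7813 /hr


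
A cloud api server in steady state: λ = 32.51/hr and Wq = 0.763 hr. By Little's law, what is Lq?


Lq = λWq = 32.51·0.763 = 24.8051

Final: 24.8051


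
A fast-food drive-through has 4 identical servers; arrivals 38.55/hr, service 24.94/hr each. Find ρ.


ρ = λ/(cμ) = 38.55/(4·24.94) = 38.55/99.76 = 0.3864

Final: 0.3864


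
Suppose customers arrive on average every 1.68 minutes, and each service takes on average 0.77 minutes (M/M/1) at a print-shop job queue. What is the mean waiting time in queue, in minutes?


λ = 60/1.68 = 35.7143 /hr
μ = 60/0.77 = 77.9221 /hr
ρ = λ/μ = 35.7143/77.9221 = 0.4583
Wq = ρ/(μ−λ) = 0.4583/(77.9221−35.7143) = 0.01086 hr
In minutes: 0.01086·60 = 0.6515 min

Final: 0.6515 min


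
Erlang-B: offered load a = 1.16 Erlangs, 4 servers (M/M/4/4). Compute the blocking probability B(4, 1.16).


B(c,a) = (a^c/c!) / Σ_{k=0}^{c} a^k/k!
a^4/4! = 0.075443
Σ terms (k=0..4): 1.00000 + 1.16000 + 0.67280 + 0.26015 + 0.07544 = 3.168393
B = 0.075443/3.168393 = 0.023811

Final: 0.023811


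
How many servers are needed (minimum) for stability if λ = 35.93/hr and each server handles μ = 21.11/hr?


Stability requires cμ > λ ⇔ c > λ/μ.
λ/μ = 35.93/21.11 = 1.7020
Minimum integer c = ⌊1.7020⌋ + 1 = 2
Check: 2·21.11 = 42.22 > 35.93, while 1·21.11 = 21.11 ≤ 35.93

Final: 2 servers


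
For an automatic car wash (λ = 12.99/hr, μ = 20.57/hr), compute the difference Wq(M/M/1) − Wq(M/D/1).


ρ = 12.99/20.57 = 0.6315
Wq(M/M/1) = ρ/(μ−λ) = 0.6315/7.58 = 0.08331 hr
Wq(M/D/1) = ρ/(2(μ−λ)) = 0.04166 hr
Savings = 0.08331 − 0.04166 = 0.04166 hr

Final: 0.04166 hr


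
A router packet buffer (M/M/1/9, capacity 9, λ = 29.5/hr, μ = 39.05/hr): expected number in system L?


ρ = 29.5/39.05 = 0.7554
L = ρ[1 − (K+1)ρ^K + Kρ^(K+1)] / [(1−ρ)(1−ρ^(K+1))]
Numerator: 0.7554·(1 − 10·0.080133 + 9·0.060535) = 0.561666
Denominator: (0.2446)·(0.939465) = 0.229754
L = 0.561666/0.229754 = 2.4446

Final: 2.4446


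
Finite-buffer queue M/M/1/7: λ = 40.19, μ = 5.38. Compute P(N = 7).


ρ = λ/μ = 40.19/5.38 = 7.4703
P_K = (1−ρ)ρ^K/(1−ρ^(K+1)) = (-6.4703·1298225.435142)/(1 − 9698081.828693)
= -8399856.393551/-9698080.828693 = 0.866136

Final: 0.866136


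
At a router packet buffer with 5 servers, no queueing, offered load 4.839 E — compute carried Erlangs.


B(5,4.839) = 0.271666 (Erlang-B)
Carried load = a(1 − B) = 4.839·(1 − 0.271666) = 4.839·0.728334 = 3.5244 E

Final: 3.5244 Erlangs


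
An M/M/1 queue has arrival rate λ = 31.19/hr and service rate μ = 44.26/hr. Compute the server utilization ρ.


ρ = λ/μ = 31.19/44.26 = 0.7047

Final: 0.7047


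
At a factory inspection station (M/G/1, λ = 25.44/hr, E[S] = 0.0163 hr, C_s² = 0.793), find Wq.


ρ = λ·E[S] = 25.44·0.0163 = 0.4147
E[S²] = E[S]²(1+C_s²) = 0.0163²·(1+0.793) = 0.0004764
Wq = λ·E[S²]/(2(1−ρ)) = 25.44·0.0004764/(2·0.5853) = 0.01035 hr

Final: 0.01035 hr


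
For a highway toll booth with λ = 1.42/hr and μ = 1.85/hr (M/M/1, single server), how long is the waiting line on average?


ρ = 1.42/1.85 = 0.7676
Lq = ρ²/(1−ρ) = 0.5892/0.2324 = 2.5348

Final: 2.5348


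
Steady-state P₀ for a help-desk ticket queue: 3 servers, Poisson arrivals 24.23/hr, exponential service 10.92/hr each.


a = λ/μ = 24.23/10.92 = 2.2189; ρ = a/c = 0.7396
Σ_{k=0}^{2} a^k/k! (terms k=0..2) = 1.00000 + 2.21886 + 2.46168 = 5.68054
Tail: a^3/(3!(1−ρ)) = 10.92427/(6·0.2604) = 6.99256
P₀ = 1/(5.68054 + 6.99256) = 1/12.67310 = 0.078907

Final: 0.078907


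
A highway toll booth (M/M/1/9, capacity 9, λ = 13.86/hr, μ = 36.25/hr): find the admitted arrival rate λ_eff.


ρ = 0.3823; P_K = (1−ρ)ρ^9/(1−ρ^10) = 0.0001079
λ_eff = λ(1 − P_K) = 13.86·(1 − 0.0001079) = 13.86·0.999892 = 13.8585 /hr

Final: 13.8585 /hr


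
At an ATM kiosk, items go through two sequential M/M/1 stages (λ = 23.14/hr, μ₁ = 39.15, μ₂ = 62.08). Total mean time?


Each node sees arrival rate λ = 23.14/hr (tandem ⇒ throughput preserved).
W₁ = 1/(μ₁−λ) = 1/(39.15−23.14) = 0.06246 hr
W₂ = 1/(μ₂−λ) = 1/(62.08−23.14) = 0.02568 hr
W_total = W₁ + W₂ = 0.06246 + 0.02568 = 0.08814 hr

Final: 0.08814 hr


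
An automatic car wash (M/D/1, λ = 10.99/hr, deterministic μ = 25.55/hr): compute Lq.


ρ = 10.99/25.55 = 0.4301
M/D/1: Lq = ρ²/(2(1−ρ)) = 0.1850/(2·0.5699) = 0.16234

Final: 0.16234


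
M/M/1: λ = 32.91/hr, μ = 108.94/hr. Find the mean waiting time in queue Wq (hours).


ρ = 32.91/108.94 = 0.3021
Wq = ρ/(μ−λ) = 0.3021/(108.94 − 32.91) = 0.3021/76.03 = 0.003973 hr

Final: 0.003973 hr


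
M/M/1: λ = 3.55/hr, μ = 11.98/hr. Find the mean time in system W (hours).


W = 1/(μ−λ) = 1/(11.98 − 3.55) = 1/8.43 = 0.1186 hr

Final: 0.1186 hr


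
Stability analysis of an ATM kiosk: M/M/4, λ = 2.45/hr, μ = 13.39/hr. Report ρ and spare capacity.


Total capacity cμ = 4·13.39 = 53.56/hr
ρ = λ/(cμ) = 2.45/53.56 = 0.04574
Stable ⇔ ρ < 1: YES
Spare capacity = cμ − λ = 53.56 − 2.45 = 51.11/hr

Final: ρ = 0.04574; stable; margin = 51.11/hr


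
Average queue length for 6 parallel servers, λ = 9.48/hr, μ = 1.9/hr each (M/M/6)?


a = λ/μ = 4.9895; ρ = a/6 = 0.8316
P₀ = 0.004588
Lq = P₀·a^c·ρ / (c!·(1−ρ)²) = 0.004588·15428.66745·0.8316/(720·0.02837)
= 2.88219

Final: 2.88219


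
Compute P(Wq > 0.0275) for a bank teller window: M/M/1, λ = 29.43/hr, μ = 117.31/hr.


ρ = 29.43/117.31 = 0.2509
P(Wq > t) = ρ·e^{−(μ−λ)t} = 0.2509·e^{−2.4167}
= 0.2509·0.089216 = 0.022382

Final: 0.022382


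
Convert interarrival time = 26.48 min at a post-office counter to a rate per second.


λ = 1/(interarrival time) in consistent units.
1 second = 0.0166667 min, so λ = 0.0166667/26.48 = 0.0006294 per second

Final: 0.0006294 /sec


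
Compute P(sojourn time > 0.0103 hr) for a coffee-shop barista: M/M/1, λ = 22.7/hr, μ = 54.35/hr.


W ~ Exponential(μ−λ) for M/M/1.
μ − λ = 54.35 − 22.7 = 31.6500
P(W > t) = e^{−(μ−λ)t} = e^{−0.3260} = 0.721809

Final: 0.721809


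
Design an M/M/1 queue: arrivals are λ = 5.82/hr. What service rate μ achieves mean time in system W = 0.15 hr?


W = 1/(μ−λ) ⇒ μ − λ = 1/W = 1/0.15 = 6.6667
μ = λ + 1/W = 5.82 + 6.6667 = 12.4867 per hr

Final: 12.4867 /hr


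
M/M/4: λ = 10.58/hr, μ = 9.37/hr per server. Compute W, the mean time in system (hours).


a = 1.1291; ρ = 0.2823; P₀ = 0.322486
Lq = P₀·a^c·ρ/(c!(1−ρ)²) = 0.01197
Wq = Lq/λ = 0.01197/10.58 = 0.001131 hr
W = Wq + 1/μ = 0.001131 + 0.10672 = 0.10785 hr

Final: 0.10785 hr


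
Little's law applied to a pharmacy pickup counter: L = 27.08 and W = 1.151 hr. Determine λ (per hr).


λ = L/W = 27.08/1.151 = 23.5274 /hr

Final: 23.5274 /hr


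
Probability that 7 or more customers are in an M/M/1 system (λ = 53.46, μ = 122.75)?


ρ = 53.46/122.75 = 0.4355
P(N ≥ n) = ρ^n = 0.4355^7 = 0.002972

Final: 0.002972


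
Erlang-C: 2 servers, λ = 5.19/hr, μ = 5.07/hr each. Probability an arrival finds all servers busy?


a = λ/μ = 1.0237; ρ = a/2 = 0.5118
P₀ = 0.322896 (from M/M/c formula)
C(c,a) = [a^c/(c!(1−ρ))]·P₀ = [1.04790/(2·0.4882)]·0.322896
= 1.07330·0.322896 = 0.346565

Final: 0.346565


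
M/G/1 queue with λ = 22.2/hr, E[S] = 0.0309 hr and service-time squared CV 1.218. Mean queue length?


ρ = λ·E[S] = 22.2·0.0309 = 0.6860
Lq = ρ²(1+C_s²)/(2(1−ρ)) = 0.4706·(1+1.218)/(2·0.3140)
= 0.4706·2.2180/0.6280 = 1.66187

Final: 1.66187


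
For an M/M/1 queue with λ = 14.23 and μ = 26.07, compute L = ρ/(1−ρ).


ρ = λ/μ = 14.23/26.07 = 0.5458
L = ρ/(1−ρ) = 0.5458/(1 − 0.5458) = 0.5458/0.4542 = 1.2019

Final: 1.2019


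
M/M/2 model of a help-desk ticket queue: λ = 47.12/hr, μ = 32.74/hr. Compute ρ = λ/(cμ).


ρ = λ/(cμ) = 47.12/(2·32.74) = 47.12/65.48 = 0.7196

Final: 0.7196


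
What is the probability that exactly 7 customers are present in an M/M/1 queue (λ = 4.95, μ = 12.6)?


ρ = 4.95/12.6 = 0.3929
P_n = (1−ρ)·ρ^n = (1 − 0.3929)·0.3929^7 = 0.6071·0.001444 = 0.0008769

Final: 0.0008769


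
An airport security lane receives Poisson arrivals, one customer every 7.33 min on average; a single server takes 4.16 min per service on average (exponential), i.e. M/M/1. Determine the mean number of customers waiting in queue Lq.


λ = 60/7.33 = 8.1855 /hr
μ = 60/4.16 = 14.4231 /hr
ρ = λ/μ = 8.1855/14.4231 = 0.5675
Lq = ρ²/(1−ρ) = 0.3221/0.4325 = 0.7448

Final: 0.7448


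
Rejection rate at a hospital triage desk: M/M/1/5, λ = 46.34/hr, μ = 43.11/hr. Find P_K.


ρ = λ/μ = 46.34/43.11 = 1.0749
P_K = (1−ρ)ρ^K/(1−ρ^(K+1)) = (-0.07492·1.435126)/(1 − 1.542652)
= -0.107526/-0.542652 = 0.198149

Final: 0.198149


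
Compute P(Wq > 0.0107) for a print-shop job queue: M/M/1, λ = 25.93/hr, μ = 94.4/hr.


ρ = 25.93/94.4 = 0.2747
P(Wq > t) = ρ·e^{−(μ−λ)t} = 0.2747·e^{−0.7326}
= 0.2747·0.480644 = 0.132024

Final: 0.132024


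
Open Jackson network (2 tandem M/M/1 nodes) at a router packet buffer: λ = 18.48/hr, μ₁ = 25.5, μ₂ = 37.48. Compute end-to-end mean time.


Each node sees arrival rate λ = 18.48/hr (tandem ⇒ throughput preserved).
W₁ = 1/(μ₁−λ) = 1/(25.5−18.48) = 0.14245 hr
W₂ = 1/(μ₂−λ) = 1/(37.48−18.48) = 0.05263 hr
W_total = W₁ + W₂ = 0.14245 + 0.05263 = 0.19508 hr

Final: 0.19508 hr


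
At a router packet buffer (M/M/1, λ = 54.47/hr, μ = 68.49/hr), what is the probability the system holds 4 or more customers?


ρ = 54.47/68.49 = 0.7953
P(N ≥ n) = ρ^n = 0.7953^4 = 0.400056

Final: 0.400056


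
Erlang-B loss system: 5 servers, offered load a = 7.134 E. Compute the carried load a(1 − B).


B(5,7.134) = 0.432541 (Erlang-B)
Carried load = a(1 − B) = 7.134·(1 − 0.432541) = 7.134·0.567459 = 4.0483 E

Final: 4.0483 Erlangs


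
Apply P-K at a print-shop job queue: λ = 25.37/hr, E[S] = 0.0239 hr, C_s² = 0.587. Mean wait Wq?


ρ = λ·E[S] = 25.37·0.0239 = 0.6063
E[S²] = E[S]²(1+C_s²) = 0.0239²·(1+0.587) = 0.0009065
Wq = λ·E[S²]/(2(1−ρ)) = 25.37·0.0009065/(2·0.3937) = 0.02921 hr

Final: 0.02921 hr


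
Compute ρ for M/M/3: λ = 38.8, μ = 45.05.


ρ = λ/(cμ) = 38.8/(3·45.05) = 38.8/135.15 = 0.2871

Final: 0.2871


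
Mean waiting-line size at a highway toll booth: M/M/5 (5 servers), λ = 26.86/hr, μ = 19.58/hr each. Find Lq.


a = λ/μ = 1.3718; ρ = a/5 = 0.2744
P₀ = 0.253399
Lq = P₀·a^c·ρ / (c!·(1−ρ)²) = 0.253399·4.85810·0.2744/(120·0.52655)
= 0.005345

Final: 0.005345


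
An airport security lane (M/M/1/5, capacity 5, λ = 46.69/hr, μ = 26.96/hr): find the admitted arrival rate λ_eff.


ρ = 1.7318; P_K = (1−ρ)ρ^5/(1−ρ^6) = 0.438841
λ_eff = λ(1 − P_K) = 46.69·(1 − 0.438841) = 46.69·0.561159 = 26.2005 /hr

Final: 26.2005 /hr


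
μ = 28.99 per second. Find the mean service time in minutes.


Mean service time = 1/μ = 1/28.99 second = 0.03449 second
In minutes: 0.03449 × 0.0166667 = 0.0005749 min

Final: 0.0005749 min


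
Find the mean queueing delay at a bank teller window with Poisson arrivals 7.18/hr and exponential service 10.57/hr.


ρ = 7.18/10.57 = 0.6793
Wq = ρ/(μ−λ) = 0.6793/(10.57 − 7.18) = 0.6793/3.39 = 0.2004 hr

Final: 0.2004 hr


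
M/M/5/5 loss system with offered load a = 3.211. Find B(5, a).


B(c,a) = (a^c/c!) / Σ_{k=0}^{c} a^k/k!
a^5/5! = 2.844594
Σ terms (k=0..5): 1.00000 + 3.21100 + 5.15526 + 5.51785 + 4.42945 + 2.84459 = 22.158153
B = 2.844594/22.158153 = 0.128377

Final: 0.128377


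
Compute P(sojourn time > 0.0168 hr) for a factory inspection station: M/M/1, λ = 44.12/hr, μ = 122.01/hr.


W ~ Exponential(μ−λ) for M/M/1.
μ − λ = 122.01 − 44.12 = 77.8900
P(W > t) = e^{−(μ−λ)t} = e^{−1.3086} = 0.270211

Final: 0.270211


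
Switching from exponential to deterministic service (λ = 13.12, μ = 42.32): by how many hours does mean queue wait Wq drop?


ρ = 13.12/42.32 = 0.3100
Wq(M/M/1) = ρ/(μ−λ) = 0.3100/29.20 = 0.01062 hr
Wq(M/D/1) = ρ/(2(μ−λ)) = 0.005309 hr
Savings = 0.01062 − 0.005309 = 0.005309 hr

Final: 0.005309 hr


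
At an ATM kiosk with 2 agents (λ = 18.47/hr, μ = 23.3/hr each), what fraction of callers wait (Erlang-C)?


a = λ/μ = 0.7927; ρ = a/2 = 0.3964
P₀ = 0.432304 (from M/M/c formula)
C(c,a) = [a^c/(c!(1−ρ))]·P₀ = [0.62838/(2·0.6036)]·0.432304
= 0.52048·0.432304 = 0.225008

Final: 0.225008


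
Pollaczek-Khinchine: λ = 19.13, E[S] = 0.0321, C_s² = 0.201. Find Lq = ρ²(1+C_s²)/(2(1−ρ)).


ρ = λ·E[S] = 19.13·0.0321 = 0.6141
Lq = ρ²(1+C_s²)/(2(1−ρ)) = 0.3771·(1+0.201)/(2·0.3859)
= 0.3771·1.2010/0.7719 = 0.58674

Final: 0.58674


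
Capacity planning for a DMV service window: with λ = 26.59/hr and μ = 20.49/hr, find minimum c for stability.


Stability requires cμ > λ ⇔ c > λ/μ.
λ/μ = 26.59/20.49 = 1.2977
Minimum integer c = ⌊1.2977⌋ + 1 = 2
Check: 2·20.49 = 40.98 > 26.59, while 1·20.49 = 20.49 ≤ 26.59

Final: 2 servers


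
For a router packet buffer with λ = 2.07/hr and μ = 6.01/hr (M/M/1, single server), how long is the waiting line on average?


ρ = 2.07/6.01 = 0.3444
Lq = ρ²/(1−ρ) = 0.1186/0.6556 = 0.1810

Final: 0.1810


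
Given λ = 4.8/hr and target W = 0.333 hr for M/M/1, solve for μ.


W = 1/(μ−λ) ⇒ μ − λ = 1/W = 1/0.333 = 3.0030
μ = λ + 1/W = 4.8 + 3.0030 = 7.8030 per hr

Final: 7.8030 /hr


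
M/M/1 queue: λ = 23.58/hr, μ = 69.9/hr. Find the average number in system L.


ρ = λ/μ = 23.58/69.9 = 0.3373
L = ρ/(1−ρ) = 0.3373/(1 − 0.3373) = 0.3373/0.6627 = 0.5091

Final: 0.5091


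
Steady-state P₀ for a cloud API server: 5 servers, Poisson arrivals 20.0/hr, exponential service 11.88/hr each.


a = λ/μ = 20.0/11.88 = 1.6835; ρ = a/c = 0.3367
Σ_{k=0}^{4} a^k/k! (terms k=0..4) = 1.00000 + 1.68350 + 1.41709 + 0.79522 + 0.33469 = 5.23050
Tail: a^5/(5!(1−ρ)) = 13.52284/(120·0.6633) = 0.16989
P₀ = 1/(5.23050 + 0.16989) = 1/5.40040 = 0.185172

Final: 0.185172


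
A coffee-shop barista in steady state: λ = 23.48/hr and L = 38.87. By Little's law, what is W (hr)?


W = L/λ = 38.87/23.48 = 1.6555 hr

Final: 1.6555 hr


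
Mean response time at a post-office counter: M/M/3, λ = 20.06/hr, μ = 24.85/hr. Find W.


a = 0.8072; ρ = 0.2691; P₀ = 0.443850
Lq = P₀·a^c·ρ/(c!(1−ρ)²) = 0.01960
Wq = Lq/λ = 0.01960/20.06 = 0.0009770 hr
W = Wq + 1/μ = 0.0009770 + 0.04024 = 0.04122 hr

Final: 0.04122 hr


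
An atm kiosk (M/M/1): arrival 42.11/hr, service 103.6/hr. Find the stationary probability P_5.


ρ = 42.11/103.6 = 0.4065
P_n = (1−ρ)·ρ^n = (1 − 0.4065)·0.4065^5 = 0.5935·0.011095 = 0.006585

Final: 0.006585


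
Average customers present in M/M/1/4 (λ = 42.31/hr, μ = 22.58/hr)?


ρ = 42.31/22.58 = 1.8738
L = ρ[1 − (K+1)ρ^K + Kρ^(K+1)] / [(1−ρ)(1−ρ^(K+1))]
Numerator: 1.8738·(1 − 5·12.327538 + 4·23.099120) = 59.509054
Denominator: (-0.8738)·(-22.099120) = 19.309816
L = 59.509054/19.309816 = 3.0818

Final: 3.0818


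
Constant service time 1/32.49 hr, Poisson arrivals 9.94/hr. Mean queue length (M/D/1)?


ρ = 9.94/32.49 = 0.3059
M/D/1: Lq = ρ²/(2(1−ρ)) = 0.09360/(2·0.6941) = 0.06743

Final: 0.06743


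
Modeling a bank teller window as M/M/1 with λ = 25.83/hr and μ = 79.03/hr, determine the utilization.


ρ = λ/μ = 25.83/79.03 = 0.3268

Final: 0.3268


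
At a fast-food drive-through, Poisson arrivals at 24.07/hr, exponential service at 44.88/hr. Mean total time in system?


W = 1/(μ−λ) = 1/(44.88 − 24.07) = 1/20.81 = 0.04805 hr

Final: 0.04805 hr


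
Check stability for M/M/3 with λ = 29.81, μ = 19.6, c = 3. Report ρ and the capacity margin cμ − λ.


Total capacity cμ = 3·19.6 = 58.80/hr
ρ = λ/(cμ) = 29.81/58.80 = 0.5070
Stable ⇔ ρ < 1: YES
Spare capacity = cμ − λ = 58.80 − 29.81 = 28.99/hr

Final: ρ = 0.5070; stable; margin = 28.99/hr


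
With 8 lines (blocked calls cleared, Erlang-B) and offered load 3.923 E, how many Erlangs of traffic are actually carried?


B(8,3.923) = 0.028060 (Erlang-B)
Carried load = a(1 − B) = 3.923·(1 − 0.028060) = 3.923·0.971940 = 3.8129 E

Final: 3.8129 Erlangs


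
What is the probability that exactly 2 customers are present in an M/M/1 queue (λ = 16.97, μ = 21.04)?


ρ = 16.97/21.04 = 0.8066
P_n = (1−ρ)·ρ^n = (1 − 0.8066)·0.8066^2 = 0.1934·0.650537 = 0.125841

Final: 0.125841


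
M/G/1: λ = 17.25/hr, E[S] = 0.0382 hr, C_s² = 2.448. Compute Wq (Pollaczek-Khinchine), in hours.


ρ = λ·E[S] = 17.25·0.0382 = 0.6589
E[S²] = E[S]²(1+C_s²) = 0.0382²·(1+2.448) = 0.005031
Wq = λ·E[S²]/(2(1−ρ)) = 17.25·0.005031/(2·0.3411) = 0.12724 hr

Final: 0.12724 hr


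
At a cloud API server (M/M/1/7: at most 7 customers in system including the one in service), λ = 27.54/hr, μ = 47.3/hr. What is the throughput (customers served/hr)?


ρ = 0.5822; P_K = (1−ρ)ρ^7/(1−ρ^8) = 0.009603
λ_eff = λ(1 − P_K) = 27.54·(1 − 0.009603) = 27.54·0.990397 = 27.2755 /hr

Final: 27.2755 /hr


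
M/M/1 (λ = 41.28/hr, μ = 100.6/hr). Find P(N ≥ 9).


ρ = 41.28/100.6 = 0.4103
P(N ≥ n) = ρ^n = 0.4103^9 = 0.0003298

Final: 0.0003298


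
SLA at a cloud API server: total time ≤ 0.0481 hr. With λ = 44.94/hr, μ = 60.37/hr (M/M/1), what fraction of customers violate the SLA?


W ~ Exponential(μ−λ) for M/M/1.
μ − λ = 60.37 − 44.94 = 15.4300
P(W > t) = e^{−(μ−λ)t} = e^{−0.7422} = 0.476074

Final: 0.476074


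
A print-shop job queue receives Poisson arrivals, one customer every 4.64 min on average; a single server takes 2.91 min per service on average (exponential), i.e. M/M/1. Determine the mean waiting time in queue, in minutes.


λ = 60/4.64 = 12.9310 /hr
μ = 60/2.91 = 20.6186 /hr
ρ = λ/μ = 12.9310/20.6186 = 0.6272
Wq = ρ/(μ−λ) = 0.6272/(20.6186−12.9310) = 0.08158 hr
In minutes: 0.08158·60 = 4.895 min

Final: 4.895 min


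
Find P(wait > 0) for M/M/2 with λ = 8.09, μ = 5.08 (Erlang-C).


a = λ/μ = 1.5925; ρ = a/2 = 0.7963
P₀ = 0.113425 (from M/M/c formula)
C(c,a) = [a^c/(c!(1−ρ))]·P₀ = [2.53612/(2·0.2037)]·0.113425
= 6.22391·0.113425 = 0.705944

Final: 0.705944


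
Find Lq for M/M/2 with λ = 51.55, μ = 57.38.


a = λ/μ = 0.8984; ρ = a/2 = 0.4492
P₀ = 0.380073
Lq = P₀·a^c·ρ / (c!·(1−ρ)²) = 0.380073·0.80712·0.4492/(2·0.30338)
= 0.22710

Final: 0.22710


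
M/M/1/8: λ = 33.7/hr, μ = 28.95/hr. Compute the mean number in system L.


ρ = 33.7/28.95 = 1.1641
L = ρ[1 − (K+1)ρ^K + Kρ^(K+1)] / [(1−ρ)(1−ρ^(K+1))]
Numerator: 1.1641·(1 − 9·3.371713 + 8·3.924931) = 2.391041
Denominator: (-0.1641)·(-2.924931) = 0.479911
L = 2.391041/0.479911 = 4.9823

Final: 4.9823


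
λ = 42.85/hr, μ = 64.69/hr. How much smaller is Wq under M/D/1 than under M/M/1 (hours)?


ρ = 42.85/64.69 = 0.6624
Wq(M/M/1) = ρ/(μ−λ) = 0.6624/21.84 = 0.03033 hr
Wq(M/D/1) = ρ/(2(μ−λ)) = 0.01516 hr
Savings = 0.03033 − 0.01516 = 0.01516 hr

Final: 0.01516 hr


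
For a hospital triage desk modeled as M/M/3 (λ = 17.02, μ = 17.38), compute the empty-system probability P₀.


a = λ/μ = 17.02/17.38 = 0.9793; ρ = a/c = 0.3264
Σ_{k=0}^{2} a^k/k! (terms k=0..2) = 1.00000 + 0.97929 + 0.47950 = 2.45879
Tail: a^3/(3!(1−ρ)) = 0.93914/(6·0.6736) = 0.23238
P₀ = 1/(2.45879 + 0.23238) = 1/2.69117 = 0.371586

Final: 0.371586


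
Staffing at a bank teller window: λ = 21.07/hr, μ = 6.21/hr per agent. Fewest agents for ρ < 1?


Stability requires cμ > λ ⇔ c > λ/μ.
λ/μ = 21.07/6.21 = 3.3929
Minimum integer c = ⌊3.3929⌋ + 1 = 4
Check: 4·6.21 = 24.84 > 21.07, while 3·6.21 = 18.63 ≤ 21.07

Final: 4 servers


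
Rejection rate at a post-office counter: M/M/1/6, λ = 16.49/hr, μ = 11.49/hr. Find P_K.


ρ = λ/μ = 16.49/11.49 = 1.4352
P_K = (1−ρ)ρ^K/(1−ρ^(K+1)) = (-0.4352·8.737833)/(1 − 12.540198)
= -3.802364/-11.540198 = 0.329489

Final: 0.329489


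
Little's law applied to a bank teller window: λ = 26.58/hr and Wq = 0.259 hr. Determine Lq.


Lq = λWq = 26.58·0.259 = 6.8842

Final: 6.8842


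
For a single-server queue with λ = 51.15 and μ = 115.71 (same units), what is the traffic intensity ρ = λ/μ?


ρ = λ/μ = 51.15/115.71 = 0.4421

Final: 0.4421


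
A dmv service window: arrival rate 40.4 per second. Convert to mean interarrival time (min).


Mean interarrival time = 1/λ = 1/40.4 second = 0.02475 second
In minutes: 0.02475 × 0.0166667 = 0.0004125 min

Final: 0.0004125 min


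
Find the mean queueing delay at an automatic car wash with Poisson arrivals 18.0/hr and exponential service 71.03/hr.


ρ = 18.0/71.03 = 0.2534
Wq = ρ/(μ−λ) = 0.2534/(71.03 − 18.0) = 0.2534/53.03 = 0.004779 hr

Final: 0.004779 hr


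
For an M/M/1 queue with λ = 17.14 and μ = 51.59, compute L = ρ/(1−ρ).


ρ = λ/μ = 17.14/51.59 = 0.3322
L = ρ/(1−ρ) = 0.3322/(1 − 0.3322) = 0.3322/0.6678 = 0.4975

Final: 0.4975


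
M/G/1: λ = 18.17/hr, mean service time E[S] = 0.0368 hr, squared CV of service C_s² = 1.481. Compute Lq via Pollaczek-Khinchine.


ρ = λ·E[S] = 18.17·0.0368 = 0.6687
Lq = ρ²(1+C_s²)/(2(1−ρ)) = 0.4471·(1+1.481)/(2·0.3313)
= 0.4471·2.4810/0.6627 = 1.67388

Final: 1.67388


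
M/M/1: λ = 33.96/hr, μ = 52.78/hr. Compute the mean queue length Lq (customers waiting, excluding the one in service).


ρ = 33.96/52.78 = 0.6434
Lq = ρ²/(1−ρ) = 0.4140/0.3566 = 1.1610

Final: 1.1610


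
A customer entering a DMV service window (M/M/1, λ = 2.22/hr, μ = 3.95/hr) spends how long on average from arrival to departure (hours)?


W = 1/(μ−λ) = 1/(3.95 − 2.22) = 1/1.73 = 0.5780 hr

Final: 0.5780 hr


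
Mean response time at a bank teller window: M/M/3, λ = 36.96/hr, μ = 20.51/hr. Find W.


a = 1.8020; ρ = 0.6007; P₀ = 0.145598
Lq = P₀·a^c·ρ/(c!(1−ρ)²) = 0.53495
Wq = Lq/λ = 0.53495/36.96 = 0.01447 hr
W = Wq + 1/μ = 0.01447 + 0.04876 = 0.06323 hr

Final: 0.06323 hr


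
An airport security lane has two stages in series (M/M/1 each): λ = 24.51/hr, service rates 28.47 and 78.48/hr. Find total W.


Each node sees arrival rate λ = 24.51/hr (tandem ⇒ throughput preserved).
W₁ = 1/(μ₁−λ) = 1/(28.47−24.51) = 0.25253 hr
W₂ = 1/(μ₂−λ) = 1/(78.48−24.51) = 0.01853 hr
W_total = W₁ + W₂ = 0.25253 + 0.01853 = 0.27105 hr

Final: 0.27105 hr


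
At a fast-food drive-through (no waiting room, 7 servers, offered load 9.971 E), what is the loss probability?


B(c,a) = (a^c/c!) / Σ_{k=0}^{c} a^k/k!
a^7/7! = 1944.197934
Σ terms (k=0..7): 1.00000 + 9.97100 + 49.71042 + 165.22087 + 411.85432 + 821.31988 + 1364.89675 + 1944.19793 = 4768.171175
B = 1944.197934/4768.171175 = 0.407745

Final: 0.407745


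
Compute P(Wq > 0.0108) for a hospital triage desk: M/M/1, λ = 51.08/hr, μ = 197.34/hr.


ρ = 51.08/197.34 = 0.2588
P(Wq > t) = ρ·e^{−(μ−λ)t} = 0.2588·e^{−1.5796}
= 0.2588·0.206056 = 0.053336

Final: 0.053336


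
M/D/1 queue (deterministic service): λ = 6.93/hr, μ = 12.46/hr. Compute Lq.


ρ = 6.93/12.46 = 0.5562
M/D/1: Lq = ρ²/(2(1−ρ)) = 0.3093/(2·0.4438) = 0.34849

Final: 0.34849


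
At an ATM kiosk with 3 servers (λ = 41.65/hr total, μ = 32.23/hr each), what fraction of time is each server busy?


ρ = λ/(cμ) = 41.65/(3·32.23) = 41.65/96.69 = 0.4308

Final: 0.4308


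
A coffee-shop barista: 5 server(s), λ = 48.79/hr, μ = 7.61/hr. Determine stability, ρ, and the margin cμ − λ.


Total capacity cμ = 5·7.61 = 38.05/hr
ρ = λ/(cμ) = 48.79/38.05 = 1.2823
Stable ⇔ ρ < 1: NO
Spare capacity = cμ − λ = 38.05 − 48.79 = -10.74/hr

Final: ρ = 1.2823; unstable; margin = -10.74/hr


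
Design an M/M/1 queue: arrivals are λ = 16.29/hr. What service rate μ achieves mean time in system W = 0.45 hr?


W = 1/(μ−λ) ⇒ μ − λ = 1/W = 1/0.45 = 2.2222
μ = λ + 1/W = 16.29 + 2.2222 = 18.5122 per hr

Final: 18.5122 /hr


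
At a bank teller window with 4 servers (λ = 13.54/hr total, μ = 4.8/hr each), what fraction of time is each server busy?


ρ = λ/(cμ) = 13.54/(4·4.8) = 13.54/19.20 = 0.7052

Final: 0.7052


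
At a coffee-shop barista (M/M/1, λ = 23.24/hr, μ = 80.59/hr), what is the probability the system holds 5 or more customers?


ρ = 23.24/80.59 = 0.2884
P(N ≥ n) = ρ^n = 0.2884^5 = 0.001994

Final: 0.001994


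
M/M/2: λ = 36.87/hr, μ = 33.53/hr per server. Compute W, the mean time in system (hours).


a = 1.0996; ρ = 0.5498; P₀ = 0.290484
Lq = P₀·a^c·ρ/(c!(1−ρ)²) = 0.47641
Wq = Lq/λ = 0.47641/36.87 = 0.01292 hr
W = Wq + 1/μ = 0.01292 + 0.02982 = 0.04275 hr

Final: 0.04275 hr


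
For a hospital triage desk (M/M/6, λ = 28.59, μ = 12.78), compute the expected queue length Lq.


a = λ/μ = 2.2371; ρ = a/6 = 0.3728
P₀ = 0.106458
Lq = P₀·a^c·ρ / (c!·(1−ρ)²) = 0.106458·125.34292·0.3728/(720·0.39332)
= 0.01757

Final: 0.01757


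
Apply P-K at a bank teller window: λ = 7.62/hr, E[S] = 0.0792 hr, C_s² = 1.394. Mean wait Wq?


ρ = λ·E[S] = 7.62·0.0792 = 0.6035
E[S²] = E[S]²(1+C_s²) = 0.0792²·(1+1.394) = 0.015017
Wq = λ·E[S²]/(2(1−ρ)) = 7.62·0.015017/(2·0.3965) = 0.14430 hr

Final: 0.14430 hr
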